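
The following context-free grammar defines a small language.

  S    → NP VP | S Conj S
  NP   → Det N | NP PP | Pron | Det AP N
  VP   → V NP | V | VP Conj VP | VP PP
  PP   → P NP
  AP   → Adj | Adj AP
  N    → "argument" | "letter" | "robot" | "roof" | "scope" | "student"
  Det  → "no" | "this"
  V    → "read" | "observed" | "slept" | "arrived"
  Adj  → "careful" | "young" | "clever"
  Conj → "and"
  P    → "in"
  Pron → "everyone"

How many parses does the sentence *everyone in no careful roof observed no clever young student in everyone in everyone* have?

Two of the 5 distinct bracketings:
[S [NP [NP [Pron everyone]] [PP [P in] [NP [Det no] [AP [Adj careful]] [N roof]]]] [VP [V observed] [NP [NP [Det no] [AP [Adj clever] [AP [Adj young]]] [N student]] [PP [P in] [NP [NP [Pron everyone]] [PP [P in] [NP [Pron everyone]]]]]]]]
[S [NP [NP [Pron everyone]] [PP [P in] [NP [Det no] [AP [Adj careful]] [N roof]]]] [VP [V observed] [NP [NP [NP [Det no] [AP [Adj clever] [AP [Adj young]]] [N student]] [PP [P in] [NP [Pron everyone]]]] [PP [P in] [NP [Pron everyone]]]]]]
The trees differ in how a recursive rule is bracketed over the same span.

5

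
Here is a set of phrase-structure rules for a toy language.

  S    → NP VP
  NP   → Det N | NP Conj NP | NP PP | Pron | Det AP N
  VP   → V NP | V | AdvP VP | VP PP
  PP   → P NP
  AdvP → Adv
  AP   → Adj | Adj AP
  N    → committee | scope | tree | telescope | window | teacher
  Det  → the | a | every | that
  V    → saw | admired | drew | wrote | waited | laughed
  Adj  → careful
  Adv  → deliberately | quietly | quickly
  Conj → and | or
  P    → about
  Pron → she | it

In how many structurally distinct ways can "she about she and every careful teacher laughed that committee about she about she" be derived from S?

Two of the 10 distinct bracketings:
[S [NP [NP [NP [Pron she]] [PP [P about] [NP [Pron she]]]] [Conj and] [NP [Det every] [AP [Adj careful]] [N teacher]]] [VP [V laughed] [NP [NP [Det that] [N committee]] [PP [P about] [NP [NP [Pron she]] [PP [P about] [NP [Pron she]]]]]]]]
[S [NP [NP [NP [Pron she]] [PP [P about] [NP [Pron she]]]] [Conj and] [NP [Det every] [AP [Adj careful]] [N teacher]]] [VP [V laughed] [NP [NP [NP [Det that] [N committee]] [PP [P about] [NP [Pron she]]]] [PP [P about] [NP [Pron she]]]]]]
The trees differ in how a recursive rule is bracketed over the same span.

10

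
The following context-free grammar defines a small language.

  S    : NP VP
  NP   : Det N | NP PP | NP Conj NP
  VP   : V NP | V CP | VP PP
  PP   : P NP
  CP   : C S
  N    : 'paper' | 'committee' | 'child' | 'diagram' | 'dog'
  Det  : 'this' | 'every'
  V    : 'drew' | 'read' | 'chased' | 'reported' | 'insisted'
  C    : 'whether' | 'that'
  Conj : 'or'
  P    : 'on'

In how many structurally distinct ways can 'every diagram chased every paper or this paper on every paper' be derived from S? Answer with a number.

Two of the 3 distinct bracketings:
[S [NP [Det every] [N diagram]] [VP [V chased] [NP [NP [NP [Det every] [N paper]] [Conj or] [NP [Det this] [N paper]]] [PP [P on] [NP [Det every] [N paper]]]]]]
[S [NP [Det every] [N diagram]] [VP [V chased] [NP [NP [Det every] [N paper]] [Conj or] [NP [NP [Det this] [N paper]] [PP [P on] [NP [Det every] [N paper]]]]]]]
The trees differ in how a recursive rule is bracketed over the same span.

3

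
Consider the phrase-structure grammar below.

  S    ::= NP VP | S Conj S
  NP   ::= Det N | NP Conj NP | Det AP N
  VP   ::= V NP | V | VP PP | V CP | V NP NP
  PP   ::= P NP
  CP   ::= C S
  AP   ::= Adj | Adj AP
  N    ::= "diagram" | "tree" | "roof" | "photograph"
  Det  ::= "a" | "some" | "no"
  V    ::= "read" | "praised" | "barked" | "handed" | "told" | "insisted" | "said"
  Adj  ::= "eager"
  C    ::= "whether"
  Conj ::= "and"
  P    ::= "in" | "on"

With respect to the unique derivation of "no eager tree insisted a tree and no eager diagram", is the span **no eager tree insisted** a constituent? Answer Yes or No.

[S [NP [Det no] [AP [Adj eager]] [N tree]] [VP [V insisted] [NP [NP [Det a] [N tree]] [Conj and] [NP [Det no] [AP [Adj eager]] [N diagram]]]]]
The smallest constituent containing 'no eager tree insisted' is the S spanning 'no eager tree insisted a tree and no eager diagram'; no single node in the tree dominates exactly the given words.

No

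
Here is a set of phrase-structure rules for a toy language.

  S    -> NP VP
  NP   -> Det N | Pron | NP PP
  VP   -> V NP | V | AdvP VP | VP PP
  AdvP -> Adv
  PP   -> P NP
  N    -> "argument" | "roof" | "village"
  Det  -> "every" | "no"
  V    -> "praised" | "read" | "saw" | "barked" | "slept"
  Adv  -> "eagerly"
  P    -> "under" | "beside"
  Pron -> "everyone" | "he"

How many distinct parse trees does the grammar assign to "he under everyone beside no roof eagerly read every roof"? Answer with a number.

2

The two bracketings:
[S [NP [NP [Pron he]] [PP [P under] [NP [NP [Pron everyone]] [PP [P beside] [NP [Det no] [N roof]]]]]] [VP [AdvP [Adv eagerly]] [VP [V read] [NP [Det every] [N roof]]]]]
[S [NP [NP [NP [Pron he]] [PP [P under] [NP [Pron everyone]]]] [PP [P beside] [NP [Det no] [N roof]]]] [VP [AdvP [Adv eagerly]] [VP [V read] [NP [Det every] [N roof]]]]]
The trees differ in how a recursive rule is bracketed over the same span.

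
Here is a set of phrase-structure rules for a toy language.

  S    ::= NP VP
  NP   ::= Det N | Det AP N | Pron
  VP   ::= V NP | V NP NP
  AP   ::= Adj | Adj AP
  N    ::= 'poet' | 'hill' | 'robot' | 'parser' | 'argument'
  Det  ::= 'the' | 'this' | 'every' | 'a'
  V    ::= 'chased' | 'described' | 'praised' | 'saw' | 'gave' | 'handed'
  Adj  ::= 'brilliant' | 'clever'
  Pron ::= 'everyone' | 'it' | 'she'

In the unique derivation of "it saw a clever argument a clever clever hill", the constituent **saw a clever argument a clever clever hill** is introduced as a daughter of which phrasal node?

S
  NP
    Pron: it
  VP
    V: saw
    NP
      Det: a
      AP
        Adj: clever
      N: argument
    NP
      Det: a
      AP
        Adj: clever
        AP
          Adj: clever
      N: hill
The span 'saw a clever argument a clever clever hill' is the VP node built by VP → V NP NP.
Its mother is the S built by S → NP VP.

S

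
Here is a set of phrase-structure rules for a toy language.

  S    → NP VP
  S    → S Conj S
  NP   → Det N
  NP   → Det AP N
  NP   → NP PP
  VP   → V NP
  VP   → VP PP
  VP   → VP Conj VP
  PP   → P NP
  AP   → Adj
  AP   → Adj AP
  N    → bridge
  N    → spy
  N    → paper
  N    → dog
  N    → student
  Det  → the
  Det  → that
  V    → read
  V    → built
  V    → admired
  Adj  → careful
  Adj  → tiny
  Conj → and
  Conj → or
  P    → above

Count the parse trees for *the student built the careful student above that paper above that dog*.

5

Two of the 5 distinct bracketings:
[S [NP [Det the] [N student]] [VP [V built] [NP [NP [Det the] [AP [Adj careful]] [N student]] [PP [P above] [NP [NP [Det that] [N paper]] [PP [P above] [NP [Det that] [N dog]]]]]]]]
[S [NP [Det the] [N student]] [VP [V built] [NP [NP [NP [Det the] [AP [Adj careful]] [N student]] [PP [P above] [NP [Det that] [N paper]]]] [PP [P above] [NP [Det that] [N dog]]]]]]
The trees differ in how a recursive rule is bracketed over the same span.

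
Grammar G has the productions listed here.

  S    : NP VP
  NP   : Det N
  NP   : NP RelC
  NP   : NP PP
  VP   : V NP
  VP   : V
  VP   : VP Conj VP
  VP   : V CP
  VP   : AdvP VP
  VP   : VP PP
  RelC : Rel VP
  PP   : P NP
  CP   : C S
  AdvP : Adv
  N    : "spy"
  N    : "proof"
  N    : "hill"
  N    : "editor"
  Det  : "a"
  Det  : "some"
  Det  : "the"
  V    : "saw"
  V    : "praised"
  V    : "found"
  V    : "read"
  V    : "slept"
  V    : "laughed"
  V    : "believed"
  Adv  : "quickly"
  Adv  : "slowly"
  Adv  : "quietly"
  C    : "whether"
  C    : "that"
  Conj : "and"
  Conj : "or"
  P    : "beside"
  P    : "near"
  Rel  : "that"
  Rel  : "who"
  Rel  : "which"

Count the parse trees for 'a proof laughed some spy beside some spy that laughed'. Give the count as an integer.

3

Two of the 3 distinct bracketings:
[S [NP [Det a] [N proof]] [VP [V laughed] [NP [NP [NP [Det some] [N spy]] [PP [P beside] [NP [Det some] [N spy]]]] [RelC [Rel that] [VP [V laughed]]]]]]
[S [NP [Det a] [N proof]] [VP [V laughed] [NP [NP [Det some] [N spy]] [PP [P beside] [NP [NP [Det some] [N spy]] [RelC [Rel that] [VP [V laughed]]]]]]]]
The trees differ in how a recursive rule is bracketed over the same span.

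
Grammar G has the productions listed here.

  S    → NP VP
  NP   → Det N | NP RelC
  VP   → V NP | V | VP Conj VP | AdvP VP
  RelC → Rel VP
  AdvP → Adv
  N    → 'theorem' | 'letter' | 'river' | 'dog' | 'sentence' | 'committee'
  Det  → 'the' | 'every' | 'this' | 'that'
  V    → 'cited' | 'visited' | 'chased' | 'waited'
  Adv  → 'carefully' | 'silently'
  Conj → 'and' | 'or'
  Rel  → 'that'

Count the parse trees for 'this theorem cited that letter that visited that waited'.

1

[S [NP [Det this] [N theorem]] [VP [V cited] [NP [NP [NP [Det that] [N letter]] [RelC [Rel that] [VP [V visited]]]] [RelC [Rel that] [VP [V waited]]]]]]
No rule offers an alternative attachment or grouping for any span, so this is the only derivation.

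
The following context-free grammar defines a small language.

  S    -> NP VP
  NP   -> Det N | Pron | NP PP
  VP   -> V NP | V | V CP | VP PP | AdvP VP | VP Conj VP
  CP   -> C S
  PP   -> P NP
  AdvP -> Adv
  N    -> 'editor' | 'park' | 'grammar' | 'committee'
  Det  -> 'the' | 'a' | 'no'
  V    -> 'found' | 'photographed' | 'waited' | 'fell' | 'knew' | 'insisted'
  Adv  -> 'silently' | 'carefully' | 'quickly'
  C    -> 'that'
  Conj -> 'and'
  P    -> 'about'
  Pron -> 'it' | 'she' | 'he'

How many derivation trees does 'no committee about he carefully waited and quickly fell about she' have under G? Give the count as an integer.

7

Two of the 7 distinct bracketings:
[S [NP [NP [Det no] [N committee]] [PP [P about] [NP [Pron he]]]] [VP [VP [AdvP [Adv carefully]] [VP [VP [V waited]] [Conj and] [VP [AdvP [Adv quickly]] [VP [V fell]]]]] [PP [P about] [NP [Pron she]]]]]
[S [NP [NP [Det no] [N committee]] [PP [P about] [NP [Pron he]]]] [VP [VP [VP [AdvP [Adv carefully]] [VP [V waited]]] [Conj and] [VP [AdvP [Adv quickly]] [VP [V fell]]]] [PP [P about] [NP [Pron she]]]]]
The trees differ in how a recursive rule is bracketed over the same span.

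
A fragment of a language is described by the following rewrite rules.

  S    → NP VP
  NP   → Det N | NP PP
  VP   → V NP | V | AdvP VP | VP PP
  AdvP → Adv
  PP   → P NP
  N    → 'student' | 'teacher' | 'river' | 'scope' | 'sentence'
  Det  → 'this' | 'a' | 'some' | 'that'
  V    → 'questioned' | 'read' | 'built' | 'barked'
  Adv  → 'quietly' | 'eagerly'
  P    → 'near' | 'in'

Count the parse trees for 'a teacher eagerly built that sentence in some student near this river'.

9

Two of the 9 distinct bracketings:
[S [NP [Det a] [N teacher]] [VP [AdvP [Adv eagerly]] [VP [V built] [NP [NP [Det that] [N sentence]] [PP [P in] [NP [NP [Det some] [N student]] [PP [P near] [NP [Det this] [N river]]]]]]]]]
[S [NP [Det a] [N teacher]] [VP [AdvP [Adv eagerly]] [VP [V built] [NP [NP [NP [Det that] [N sentence]] [PP [P in] [NP [Det some] [N student]]]] [PP [P near] [NP [Det this] [N river]]]]]]]
The trees differ in how a recursive rule is bracketed over the same span.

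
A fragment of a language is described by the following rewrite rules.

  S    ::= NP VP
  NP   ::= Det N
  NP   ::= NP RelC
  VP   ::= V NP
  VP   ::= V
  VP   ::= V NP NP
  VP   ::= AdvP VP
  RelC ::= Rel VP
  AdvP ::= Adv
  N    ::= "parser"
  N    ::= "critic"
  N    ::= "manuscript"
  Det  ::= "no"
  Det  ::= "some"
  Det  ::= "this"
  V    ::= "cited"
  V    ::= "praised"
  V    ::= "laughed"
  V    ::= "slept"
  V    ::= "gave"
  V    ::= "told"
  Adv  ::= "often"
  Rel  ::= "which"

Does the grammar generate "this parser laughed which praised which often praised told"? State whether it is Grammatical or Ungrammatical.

Ungrammatical

For S → NP VP, the only prefix that parses as NP is 'this parser', but the remainder 'laughed which praised which often praised told' is not a VP under these rules.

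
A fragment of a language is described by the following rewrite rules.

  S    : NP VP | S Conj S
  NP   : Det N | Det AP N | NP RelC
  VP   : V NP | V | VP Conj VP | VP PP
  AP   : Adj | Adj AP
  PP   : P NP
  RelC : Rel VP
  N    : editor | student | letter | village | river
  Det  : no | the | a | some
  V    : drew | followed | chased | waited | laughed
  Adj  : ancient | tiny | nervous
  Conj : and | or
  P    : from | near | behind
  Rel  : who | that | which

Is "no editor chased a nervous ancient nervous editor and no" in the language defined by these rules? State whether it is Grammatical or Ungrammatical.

Ungrammatical

For S → NP VP, the only prefix that parses as NP is 'no editor', but the remainder 'chased a nervous ancient nervous editor and no' is not a VP under these rules. The alternative S rule S → S Conj S likewise has no satisfying split.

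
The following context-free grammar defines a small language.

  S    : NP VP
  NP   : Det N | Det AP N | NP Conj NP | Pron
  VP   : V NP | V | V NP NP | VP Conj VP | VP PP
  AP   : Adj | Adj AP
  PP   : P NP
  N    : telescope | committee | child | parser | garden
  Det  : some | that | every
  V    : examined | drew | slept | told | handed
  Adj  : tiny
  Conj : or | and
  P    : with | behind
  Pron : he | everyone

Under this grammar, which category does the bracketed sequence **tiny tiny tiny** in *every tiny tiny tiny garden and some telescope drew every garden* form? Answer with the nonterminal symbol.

AP

S
  NP
    NP
      Det: every
      AP
        Adj: tiny
        AP
          Adj: tiny
          AP
            Adj: tiny
      N: garden
    Conj: and
    NP
      Det: some
      N: telescope
  VP
    V: drew
    NP
      Det: every
      N: garden
The span 'tiny tiny tiny' is the AP node built by AP → Adj AP.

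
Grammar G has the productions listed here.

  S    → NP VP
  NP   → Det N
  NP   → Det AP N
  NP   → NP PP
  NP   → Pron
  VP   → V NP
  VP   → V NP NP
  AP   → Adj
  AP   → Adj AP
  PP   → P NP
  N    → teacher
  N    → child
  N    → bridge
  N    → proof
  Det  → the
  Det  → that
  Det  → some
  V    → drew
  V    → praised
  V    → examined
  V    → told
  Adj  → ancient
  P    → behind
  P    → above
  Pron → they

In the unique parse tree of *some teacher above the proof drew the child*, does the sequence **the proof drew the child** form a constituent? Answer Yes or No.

No

[S [NP [NP [Det some] [N teacher]] [PP [P above] [NP [Det the] [N proof]]]] [VP [V drew] [NP [Det the] [N child]]]]
The smallest constituent containing 'the proof drew the child' is the S spanning 'some teacher above the proof drew the child'; no single node in the tree dominates exactly the given words.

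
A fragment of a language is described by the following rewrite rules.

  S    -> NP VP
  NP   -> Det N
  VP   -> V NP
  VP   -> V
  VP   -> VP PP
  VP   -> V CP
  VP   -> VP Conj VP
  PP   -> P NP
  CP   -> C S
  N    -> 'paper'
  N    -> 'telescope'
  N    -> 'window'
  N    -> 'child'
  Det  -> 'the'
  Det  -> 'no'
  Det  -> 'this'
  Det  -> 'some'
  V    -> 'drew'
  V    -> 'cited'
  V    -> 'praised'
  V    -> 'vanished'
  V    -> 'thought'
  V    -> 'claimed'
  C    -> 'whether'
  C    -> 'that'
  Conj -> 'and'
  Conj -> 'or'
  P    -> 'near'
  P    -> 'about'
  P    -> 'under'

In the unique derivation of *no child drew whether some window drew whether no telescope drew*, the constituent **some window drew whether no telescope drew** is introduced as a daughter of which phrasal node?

CP

[S [NP [Det no] [N child]] [VP [V drew] [CP [C whether] [S [NP [Det some] [N window]] [VP [V drew] [CP [C whether] [S [NP [Det no] [N telescope]] [VP [V drew]]]]]]]]]
The span 'some window drew whether no telescope drew' is the S node built by S → NP VP.
Its mother is the CP built by CP → C S.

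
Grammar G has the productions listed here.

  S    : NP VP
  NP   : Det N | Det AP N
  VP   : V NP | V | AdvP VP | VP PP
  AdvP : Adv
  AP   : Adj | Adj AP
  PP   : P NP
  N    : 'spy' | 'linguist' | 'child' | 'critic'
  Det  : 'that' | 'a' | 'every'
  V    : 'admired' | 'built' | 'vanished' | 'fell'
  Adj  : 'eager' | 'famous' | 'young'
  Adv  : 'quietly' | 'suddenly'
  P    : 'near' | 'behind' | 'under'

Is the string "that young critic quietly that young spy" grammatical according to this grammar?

Ungrammatical

An Adv word can never sit immediately before a Det word in any string this grammar generates, so the substring 'quietly that' rules out a derivation.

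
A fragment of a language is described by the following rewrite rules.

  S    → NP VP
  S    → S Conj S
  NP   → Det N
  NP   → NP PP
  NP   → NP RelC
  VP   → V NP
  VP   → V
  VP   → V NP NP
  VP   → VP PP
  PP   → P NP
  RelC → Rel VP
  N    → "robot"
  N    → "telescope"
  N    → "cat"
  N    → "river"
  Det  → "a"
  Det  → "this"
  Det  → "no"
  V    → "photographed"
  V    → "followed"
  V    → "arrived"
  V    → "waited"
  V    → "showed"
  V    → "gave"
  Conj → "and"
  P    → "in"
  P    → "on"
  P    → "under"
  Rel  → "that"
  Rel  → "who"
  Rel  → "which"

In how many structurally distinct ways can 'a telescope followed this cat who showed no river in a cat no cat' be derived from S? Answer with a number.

Two of the 4 distinct bracketings:
[S [NP [Det a] [N telescope]] [VP [V followed] [NP [NP [Det this] [N cat]] [RelC [Rel who] [VP [V showed] [NP [NP [Det no] [N river]] [PP [P in] [NP [Det a] [N cat]]]] [NP [Det no] [N cat]]]]]]]
[S [NP [Det a] [N telescope]] [VP [V followed] [NP [NP [NP [Det this] [N cat]] [RelC [Rel who] [VP [V showed] [NP [Det no] [N river]]]]] [PP [P in] [NP [Det a] [N cat]]]] [NP [Det no] [N cat]]]]
The trees differ in how a recursive rule is bracketed over the same span.

4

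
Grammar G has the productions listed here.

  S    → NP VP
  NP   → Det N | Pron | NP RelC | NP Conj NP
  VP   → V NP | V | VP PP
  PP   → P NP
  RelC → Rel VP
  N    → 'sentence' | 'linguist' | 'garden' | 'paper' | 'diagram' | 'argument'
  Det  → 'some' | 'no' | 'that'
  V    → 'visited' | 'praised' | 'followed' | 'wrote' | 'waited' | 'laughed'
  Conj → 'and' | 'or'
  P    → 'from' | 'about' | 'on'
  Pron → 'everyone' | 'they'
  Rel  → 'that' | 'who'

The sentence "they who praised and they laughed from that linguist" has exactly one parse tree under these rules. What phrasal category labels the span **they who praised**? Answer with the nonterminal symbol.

NP

[S [NP [NP [NP [Pron they]] [RelC [Rel who] [VP [V praised]]]] [Conj and] [NP [Pron they]]] [VP [VP [V laughed]] [PP [P from] [NP [Det that] [N linguist]]]]]
The span 'they who praised' is the NP node built by NP → NP RelC.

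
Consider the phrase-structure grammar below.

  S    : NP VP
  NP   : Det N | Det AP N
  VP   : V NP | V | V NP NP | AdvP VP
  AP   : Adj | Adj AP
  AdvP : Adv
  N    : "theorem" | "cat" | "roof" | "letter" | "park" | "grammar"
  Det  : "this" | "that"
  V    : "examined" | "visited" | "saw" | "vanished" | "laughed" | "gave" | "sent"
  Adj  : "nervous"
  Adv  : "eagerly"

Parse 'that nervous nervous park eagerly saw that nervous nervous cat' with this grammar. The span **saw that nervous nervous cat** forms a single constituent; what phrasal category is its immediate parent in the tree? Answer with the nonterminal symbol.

VP

[S [NP [Det that] [AP [Adj nervous] [AP [Adj nervous]]] [N park]] [VP [AdvP [Adv eagerly]] [VP [V saw] [NP [Det that] [AP [Adj nervous] [AP [Adj nervous]]] [N cat]]]]]
The span 'saw that nervous nervous cat' is the VP node built by VP → V NP.
Its mother is the VP built by VP → AdvP VP.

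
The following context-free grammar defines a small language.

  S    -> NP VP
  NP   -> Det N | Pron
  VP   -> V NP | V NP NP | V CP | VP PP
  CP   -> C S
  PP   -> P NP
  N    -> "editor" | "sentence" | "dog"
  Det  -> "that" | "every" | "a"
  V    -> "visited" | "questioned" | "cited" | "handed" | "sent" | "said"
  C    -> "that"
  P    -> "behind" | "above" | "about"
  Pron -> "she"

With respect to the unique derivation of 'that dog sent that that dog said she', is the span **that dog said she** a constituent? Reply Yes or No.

[S [NP [Det that] [N dog]] [VP [V sent] [CP [C that] [S [NP [Det that] [N dog]] [VP [V said] [NP [Pron she]]]]]]]
The words 'that dog said she' are exhaustively dominated by a single S node (built by S → NP VP), so they form a constituent.

Yes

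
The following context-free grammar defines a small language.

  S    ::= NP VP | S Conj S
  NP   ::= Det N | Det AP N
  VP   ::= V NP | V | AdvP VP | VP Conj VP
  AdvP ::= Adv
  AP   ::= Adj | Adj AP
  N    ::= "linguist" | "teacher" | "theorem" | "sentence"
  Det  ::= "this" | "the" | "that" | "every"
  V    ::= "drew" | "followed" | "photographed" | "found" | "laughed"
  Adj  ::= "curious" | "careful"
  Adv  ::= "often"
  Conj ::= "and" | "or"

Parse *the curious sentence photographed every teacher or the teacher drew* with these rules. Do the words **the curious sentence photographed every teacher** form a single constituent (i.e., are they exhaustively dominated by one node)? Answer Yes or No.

Yes

[S [S [NP [Det the] [AP [Adj curious]] [N sentence]] [VP [V photographed] [NP [Det every] [N teacher]]]] [Conj or] [S [NP [Det the] [N teacher]] [VP [V drew]]]]
The words 'the curious sentence photographed every teacher' are exhaustively dominated by a single S node (built by S → NP VP), so they form a constituent.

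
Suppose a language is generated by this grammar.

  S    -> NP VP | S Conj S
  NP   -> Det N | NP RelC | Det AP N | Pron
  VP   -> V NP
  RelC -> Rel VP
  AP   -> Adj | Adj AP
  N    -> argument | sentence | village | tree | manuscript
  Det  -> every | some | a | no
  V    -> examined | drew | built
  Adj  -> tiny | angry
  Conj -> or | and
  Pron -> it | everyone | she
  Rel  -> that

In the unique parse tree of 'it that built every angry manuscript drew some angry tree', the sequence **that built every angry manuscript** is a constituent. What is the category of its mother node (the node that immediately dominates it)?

NP

S
  NP
    NP
      Pron: it
    RelC
      Rel: that
      VP
        V: built
        NP
          Det: every
          AP
            Adj: angry
          N: manuscript
  VP
    V: drew
    NP
      Det: some
      AP
        Adj: angry
      N: tree
The span 'that built every angry manuscript' is the RelC node built by RelC → Rel VP.
Its mother is the NP built by NP → NP RelC.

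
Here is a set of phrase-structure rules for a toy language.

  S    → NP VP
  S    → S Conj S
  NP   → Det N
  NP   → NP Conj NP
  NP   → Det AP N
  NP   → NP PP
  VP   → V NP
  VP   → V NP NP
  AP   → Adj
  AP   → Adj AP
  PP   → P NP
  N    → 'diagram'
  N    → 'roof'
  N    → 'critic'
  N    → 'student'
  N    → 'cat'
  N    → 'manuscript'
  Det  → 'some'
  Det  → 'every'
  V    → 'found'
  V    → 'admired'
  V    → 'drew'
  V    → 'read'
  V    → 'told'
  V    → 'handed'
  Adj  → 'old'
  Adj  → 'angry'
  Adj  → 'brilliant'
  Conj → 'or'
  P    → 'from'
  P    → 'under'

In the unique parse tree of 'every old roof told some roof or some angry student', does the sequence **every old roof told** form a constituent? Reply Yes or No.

No

[S [NP [Det every] [AP [Adj old]] [N roof]] [VP [V told] [NP [NP [Det some] [N roof]] [Conj or] [NP [Det some] [AP [Adj angry]] [N student]]]]]
The smallest constituent containing 'every old roof told' is the S spanning 'every old roof told some roof or some angry student'; no single node in the tree dominates exactly the given words.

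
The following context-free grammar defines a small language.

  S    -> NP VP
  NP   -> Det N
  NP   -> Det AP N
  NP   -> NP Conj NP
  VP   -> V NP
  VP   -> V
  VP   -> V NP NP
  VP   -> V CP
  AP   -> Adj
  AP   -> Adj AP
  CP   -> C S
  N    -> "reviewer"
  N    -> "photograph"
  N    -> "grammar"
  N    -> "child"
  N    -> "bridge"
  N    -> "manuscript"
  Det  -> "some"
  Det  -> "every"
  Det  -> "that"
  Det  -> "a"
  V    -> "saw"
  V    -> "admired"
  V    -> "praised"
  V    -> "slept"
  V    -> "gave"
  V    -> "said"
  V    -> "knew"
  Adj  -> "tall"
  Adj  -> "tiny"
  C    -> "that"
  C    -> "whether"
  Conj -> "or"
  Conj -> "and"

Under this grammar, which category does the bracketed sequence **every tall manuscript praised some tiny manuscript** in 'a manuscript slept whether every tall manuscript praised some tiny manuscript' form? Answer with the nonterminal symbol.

[S [NP [Det a] [N manuscript]] [VP [V slept] [CP [C whether] [S [NP [Det every] [AP [Adj tall]] [N manuscript]] [VP [V praised] [NP [Det some] [AP [Adj tiny]] [N manuscript]]]]]]]
The span 'every tall manuscript praised some tiny manuscript' is the S node built by S → NP VP.

S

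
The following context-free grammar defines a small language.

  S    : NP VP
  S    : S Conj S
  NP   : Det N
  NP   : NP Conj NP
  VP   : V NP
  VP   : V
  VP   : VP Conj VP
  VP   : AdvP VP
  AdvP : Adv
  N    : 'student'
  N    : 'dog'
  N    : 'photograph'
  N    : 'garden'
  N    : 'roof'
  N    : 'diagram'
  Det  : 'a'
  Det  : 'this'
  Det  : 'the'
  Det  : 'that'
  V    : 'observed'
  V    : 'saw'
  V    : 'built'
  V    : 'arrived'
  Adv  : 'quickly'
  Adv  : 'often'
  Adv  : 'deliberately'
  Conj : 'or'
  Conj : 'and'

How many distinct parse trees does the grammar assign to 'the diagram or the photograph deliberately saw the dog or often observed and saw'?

7

Two of the 7 distinct bracketings:
[S [NP [NP [Det the] [N diagram]] [Conj or] [NP [Det the] [N photograph]]] [VP [VP [AdvP [Adv deliberately]] [VP [V saw] [NP [Det the] [N dog]]]] [Conj or] [VP [VP [AdvP [Adv often]] [VP [V observed]]] [Conj and] [VP [V saw]]]]]
[S [NP [NP [Det the] [N diagram]] [Conj or] [NP [Det the] [N photograph]]] [VP [VP [AdvP [Adv deliberately]] [VP [V saw] [NP [Det the] [N dog]]]] [Conj or] [VP [AdvP [Adv often]] [VP [VP [V observed]] [Conj and] [VP [V saw]]]]]]
The trees differ in how a recursive rule is bracketed over the same span.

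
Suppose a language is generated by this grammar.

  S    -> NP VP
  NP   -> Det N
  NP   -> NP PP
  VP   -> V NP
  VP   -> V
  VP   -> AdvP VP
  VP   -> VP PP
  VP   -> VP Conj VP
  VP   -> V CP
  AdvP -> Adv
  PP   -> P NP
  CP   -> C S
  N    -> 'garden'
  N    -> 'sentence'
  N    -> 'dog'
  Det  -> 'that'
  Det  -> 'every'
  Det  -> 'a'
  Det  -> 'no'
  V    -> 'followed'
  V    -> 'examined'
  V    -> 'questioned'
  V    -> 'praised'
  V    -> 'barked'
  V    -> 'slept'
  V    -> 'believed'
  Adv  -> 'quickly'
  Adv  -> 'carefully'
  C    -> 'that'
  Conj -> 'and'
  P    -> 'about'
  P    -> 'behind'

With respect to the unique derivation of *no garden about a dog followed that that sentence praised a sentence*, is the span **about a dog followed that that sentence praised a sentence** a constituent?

[S [NP [NP [Det no] [N garden]] [PP [P about] [NP [Det a] [N dog]]]] [VP [V followed] [CP [C that] [S [NP [Det that] [N sentence]] [VP [V praised] [NP [Det a] [N sentence]]]]]]]
The smallest constituent containing 'about a dog followed that that sentence praised a sentence' is the S spanning 'no garden about a dog followed that that sentence praised a sentence'; no single node in the tree dominates exactly the given words.

No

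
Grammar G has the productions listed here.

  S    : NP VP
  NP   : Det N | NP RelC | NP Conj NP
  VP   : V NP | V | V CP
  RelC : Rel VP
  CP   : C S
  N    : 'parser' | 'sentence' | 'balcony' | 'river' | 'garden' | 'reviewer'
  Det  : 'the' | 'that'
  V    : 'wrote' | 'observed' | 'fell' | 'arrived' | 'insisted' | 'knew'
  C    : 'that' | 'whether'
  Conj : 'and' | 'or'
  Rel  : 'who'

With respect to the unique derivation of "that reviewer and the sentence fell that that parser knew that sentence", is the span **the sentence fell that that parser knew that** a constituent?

[S [NP [NP [Det that] [N reviewer]] [Conj and] [NP [Det the] [N sentence]]] [VP [V fell] [CP [C that] [S [NP [Det that] [N parser]] [VP [V knew] [NP [Det that] [N sentence]]]]]]]
The smallest constituent containing 'the sentence fell that that parser knew that' is the S spanning 'that reviewer and the sentence fell that that parser knew that sentence'; no single node in the tree dominates exactly the given words.

No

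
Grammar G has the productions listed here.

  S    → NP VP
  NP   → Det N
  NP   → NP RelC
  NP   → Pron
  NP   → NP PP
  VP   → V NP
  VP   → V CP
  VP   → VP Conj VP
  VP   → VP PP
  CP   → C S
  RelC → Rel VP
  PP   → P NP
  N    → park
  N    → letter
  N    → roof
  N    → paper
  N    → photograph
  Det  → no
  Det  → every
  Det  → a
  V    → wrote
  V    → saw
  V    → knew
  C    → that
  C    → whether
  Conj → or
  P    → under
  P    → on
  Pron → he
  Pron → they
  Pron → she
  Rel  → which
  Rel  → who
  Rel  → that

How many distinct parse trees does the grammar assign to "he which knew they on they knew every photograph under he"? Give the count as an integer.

6

Two of the 6 distinct bracketings:
[S [NP [NP [Pron he]] [RelC [Rel which] [VP [V knew] [NP [NP [Pron they]] [PP [P on] [NP [Pron they]]]]]]] [VP [V knew] [NP [NP [Det every] [N photograph]] [PP [P under] [NP [Pron he]]]]]]
[S [NP [NP [Pron he]] [RelC [Rel which] [VP [V knew] [NP [NP [Pron they]] [PP [P on] [NP [Pron they]]]]]]] [VP [VP [V knew] [NP [Det every] [N photograph]]] [PP [P under] [NP [Pron he]]]]]
The difference turns on whether VP → VP PP is used at the relevant span, versus an alternative expansion of VP.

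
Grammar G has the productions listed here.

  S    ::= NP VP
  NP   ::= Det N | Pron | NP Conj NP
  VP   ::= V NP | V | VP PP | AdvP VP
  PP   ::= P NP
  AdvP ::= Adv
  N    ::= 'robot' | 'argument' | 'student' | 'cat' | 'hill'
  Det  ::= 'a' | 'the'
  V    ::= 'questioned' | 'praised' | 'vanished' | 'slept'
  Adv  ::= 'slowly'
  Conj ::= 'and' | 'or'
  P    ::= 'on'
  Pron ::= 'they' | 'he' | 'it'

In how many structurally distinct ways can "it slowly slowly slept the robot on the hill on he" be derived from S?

6

Two of the 6 distinct bracketings:
[S [NP [Pron it]] [VP [VP [VP [AdvP [Adv slowly]] [VP [AdvP [Adv slowly]] [VP [V slept] [NP [Det the] [N robot]]]]] [PP [P on] [NP [Det the] [N hill]]]] [PP [P on] [NP [Pron he]]]]]
[S [NP [Pron it]] [VP [VP [AdvP [Adv slowly]] [VP [VP [AdvP [Adv slowly]] [VP [V slept] [NP [Det the] [N robot]]]] [PP [P on] [NP [Det the] [N hill]]]]] [PP [P on] [NP [Pron he]]]]]
The trees differ in how a recursive rule is bracketed over the same span.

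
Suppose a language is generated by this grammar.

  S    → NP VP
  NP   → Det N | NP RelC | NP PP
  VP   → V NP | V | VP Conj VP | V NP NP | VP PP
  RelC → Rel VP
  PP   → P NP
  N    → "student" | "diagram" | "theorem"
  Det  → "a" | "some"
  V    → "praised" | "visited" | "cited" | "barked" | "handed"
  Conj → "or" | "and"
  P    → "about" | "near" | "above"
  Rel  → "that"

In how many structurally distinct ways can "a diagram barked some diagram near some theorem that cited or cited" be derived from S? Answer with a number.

Two of the 6 distinct bracketings:
[S [NP [Det a] [N diagram]] [VP [V barked] [NP [NP [NP [Det some] [N diagram]] [PP [P near] [NP [Det some] [N theorem]]]] [RelC [Rel that] [VP [VP [V cited]] [Conj or] [VP [V cited]]]]]]]
[S [NP [Det a] [N diagram]] [VP [V barked] [NP [NP [Det some] [N diagram]] [PP [P near] [NP [NP [Det some] [N theorem]] [RelC [Rel that] [VP [VP [V cited]] [Conj or] [VP [V cited]]]]]]]]]
The trees differ in how a recursive rule is bracketed over the same span.

6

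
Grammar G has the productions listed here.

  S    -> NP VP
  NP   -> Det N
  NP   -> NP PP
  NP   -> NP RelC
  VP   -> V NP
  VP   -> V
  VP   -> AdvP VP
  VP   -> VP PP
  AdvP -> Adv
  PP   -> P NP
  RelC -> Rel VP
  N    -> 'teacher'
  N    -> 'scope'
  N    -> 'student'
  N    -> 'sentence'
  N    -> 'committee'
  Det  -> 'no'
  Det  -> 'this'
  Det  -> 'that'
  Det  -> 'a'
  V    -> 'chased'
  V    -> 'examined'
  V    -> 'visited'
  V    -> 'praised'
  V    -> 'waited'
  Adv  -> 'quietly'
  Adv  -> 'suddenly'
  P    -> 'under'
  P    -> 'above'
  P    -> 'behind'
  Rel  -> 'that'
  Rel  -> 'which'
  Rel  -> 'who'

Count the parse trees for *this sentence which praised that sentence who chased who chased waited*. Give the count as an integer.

3

Two of the 3 distinct bracketings:
[S [NP [NP [Det this] [N sentence]] [RelC [Rel which] [VP [V praised] [NP [NP [NP [Det that] [N sentence]] [RelC [Rel who] [VP [V chased]]]] [RelC [Rel who] [VP [V chased]]]]]]] [VP [V waited]]]
[S [NP [NP [NP [Det this] [N sentence]] [RelC [Rel which] [VP [V praised] [NP [NP [Det that] [N sentence]] [RelC [Rel who] [VP [V chased]]]]]]] [RelC [Rel who] [VP [V chased]]]] [VP [V waited]]]
The trees differ in how a recursive rule is bracketed over the same span.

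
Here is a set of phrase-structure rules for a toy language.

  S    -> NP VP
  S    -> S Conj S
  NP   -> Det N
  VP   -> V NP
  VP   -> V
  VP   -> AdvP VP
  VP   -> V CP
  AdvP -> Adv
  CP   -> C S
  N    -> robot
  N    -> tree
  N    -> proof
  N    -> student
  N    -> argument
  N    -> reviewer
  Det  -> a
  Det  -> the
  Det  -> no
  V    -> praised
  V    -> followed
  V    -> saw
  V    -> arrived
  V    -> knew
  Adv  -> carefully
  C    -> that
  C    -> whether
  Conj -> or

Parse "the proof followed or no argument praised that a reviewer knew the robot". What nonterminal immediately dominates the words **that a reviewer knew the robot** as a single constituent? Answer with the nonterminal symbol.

CP

S
  S
    NP
      Det: the
      N: proof
    VP
      V: followed
  Conj: or
  S
    NP
      Det: no
      N: argument
    VP
      V: praised
      CP
        C: that
        S
          NP
            Det: a
            N: reviewer
          VP
            V: knew
            NP
              Det: the
              N: robot
The span 'that a reviewer knew the robot' is the CP node built by CP → C S.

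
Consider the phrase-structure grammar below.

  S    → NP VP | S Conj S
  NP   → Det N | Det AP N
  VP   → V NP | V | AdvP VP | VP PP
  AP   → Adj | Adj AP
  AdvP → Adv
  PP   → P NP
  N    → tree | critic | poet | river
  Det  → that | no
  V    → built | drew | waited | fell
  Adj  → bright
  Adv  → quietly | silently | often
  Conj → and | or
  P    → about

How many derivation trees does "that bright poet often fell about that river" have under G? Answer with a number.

The two bracketings:
[S [NP [Det that] [AP [Adj bright]] [N poet]] [VP [AdvP [Adv often]] [VP [VP [V fell]] [PP [P about] [NP [Det that] [N river]]]]]]
[S [NP [Det that] [AP [Adj bright]] [N poet]] [VP [VP [AdvP [Adv often]] [VP [V fell]]] [PP [P about] [NP [Det that] [N river]]]]]
The trees differ in how a recursive rule is bracketed over the same span.

2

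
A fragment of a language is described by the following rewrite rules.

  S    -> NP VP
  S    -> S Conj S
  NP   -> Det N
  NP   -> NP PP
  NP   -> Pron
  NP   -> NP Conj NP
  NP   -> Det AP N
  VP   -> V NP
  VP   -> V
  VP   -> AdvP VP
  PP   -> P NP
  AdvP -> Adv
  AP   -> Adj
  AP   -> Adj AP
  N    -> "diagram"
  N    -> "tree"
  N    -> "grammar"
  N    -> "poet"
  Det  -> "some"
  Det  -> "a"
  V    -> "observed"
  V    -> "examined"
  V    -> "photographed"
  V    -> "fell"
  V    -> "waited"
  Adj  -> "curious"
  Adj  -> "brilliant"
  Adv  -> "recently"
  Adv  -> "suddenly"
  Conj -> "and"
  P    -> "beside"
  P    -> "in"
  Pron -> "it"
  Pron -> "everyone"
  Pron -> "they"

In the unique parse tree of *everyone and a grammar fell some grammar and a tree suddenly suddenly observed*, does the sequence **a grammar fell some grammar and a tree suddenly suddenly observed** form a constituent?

No

[S [S [NP [NP [Pron everyone]] [Conj and] [NP [Det a] [N grammar]]] [VP [V fell] [NP [Det some] [N grammar]]]] [Conj and] [S [NP [Det a] [N tree]] [VP [AdvP [Adv suddenly]] [VP [AdvP [Adv suddenly]] [VP [V observed]]]]]]
The smallest constituent containing 'a grammar fell some grammar and a tree suddenly suddenly observed' is the S spanning 'everyone and a grammar fell some grammar and a tree suddenly suddenly observed'; no single node in the tree dominates exactly the given words.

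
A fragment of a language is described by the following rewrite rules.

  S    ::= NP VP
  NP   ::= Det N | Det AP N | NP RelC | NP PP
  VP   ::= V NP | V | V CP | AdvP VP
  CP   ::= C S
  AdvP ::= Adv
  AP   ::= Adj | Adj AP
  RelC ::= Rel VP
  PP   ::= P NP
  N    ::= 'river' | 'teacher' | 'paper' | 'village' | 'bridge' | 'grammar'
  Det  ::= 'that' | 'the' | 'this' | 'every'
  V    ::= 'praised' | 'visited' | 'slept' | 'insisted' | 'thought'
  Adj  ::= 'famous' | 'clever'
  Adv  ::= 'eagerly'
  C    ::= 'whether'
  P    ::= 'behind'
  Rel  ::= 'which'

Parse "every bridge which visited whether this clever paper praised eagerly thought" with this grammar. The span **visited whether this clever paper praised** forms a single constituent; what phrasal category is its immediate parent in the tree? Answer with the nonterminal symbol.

S
  NP
    NP
      Det: every
      N: bridge
    RelC
      Rel: which
      VP
        V: visited
        CP
          C: whether
          S
            NP
              Det: this
              AP
                Adj: clever
              N: paper
            VP
              V: praised
  VP
    AdvP
      Adv: eagerly
    VP
      V: thought
The span 'visited whether this clever paper praised' is the VP node built by VP → V CP.
Its mother is the RelC built by RelC → Rel VP.

RelC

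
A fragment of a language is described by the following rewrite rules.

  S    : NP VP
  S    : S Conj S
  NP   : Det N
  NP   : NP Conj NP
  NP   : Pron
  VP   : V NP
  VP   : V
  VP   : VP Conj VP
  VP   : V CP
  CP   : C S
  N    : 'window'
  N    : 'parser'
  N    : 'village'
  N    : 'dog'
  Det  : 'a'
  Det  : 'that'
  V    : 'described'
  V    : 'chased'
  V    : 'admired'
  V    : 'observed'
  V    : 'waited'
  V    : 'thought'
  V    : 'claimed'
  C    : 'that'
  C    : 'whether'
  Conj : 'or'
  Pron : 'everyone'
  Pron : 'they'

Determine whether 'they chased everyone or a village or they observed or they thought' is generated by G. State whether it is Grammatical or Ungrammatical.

[S [S [NP [Pron they]] [VP [V chased] [NP [Pron everyone]]]] [Conj or] [S [S [NP [NP [Det a] [N village]] [Conj or] [NP [Pron they]]] [VP [V observed]]] [Conj or] [S [NP [Pron they]] [VP [V thought]]]]]
Every word is introduced by a lexical rule and the phrasal rules combine the resulting categories into a single S.

Grammatical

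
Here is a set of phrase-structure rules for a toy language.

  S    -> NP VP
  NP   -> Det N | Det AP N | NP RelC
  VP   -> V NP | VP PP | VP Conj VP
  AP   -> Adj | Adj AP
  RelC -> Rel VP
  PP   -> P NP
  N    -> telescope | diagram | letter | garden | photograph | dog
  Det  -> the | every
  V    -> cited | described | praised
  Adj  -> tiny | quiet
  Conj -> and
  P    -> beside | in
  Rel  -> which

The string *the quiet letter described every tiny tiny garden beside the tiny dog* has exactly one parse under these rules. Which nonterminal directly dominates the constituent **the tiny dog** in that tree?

[S [NP [Det the] [AP [Adj quiet]] [N letter]] [VP [VP [V described] [NP [Det every] [AP [Adj tiny] [AP [Adj tiny]]] [N garden]]] [PP [P beside] [NP [Det the] [AP [Adj tiny]] [N dog]]]]]
The span 'the tiny dog' is the NP node built by NP → Det AP N.
Its mother is the PP built by PP → P NP.

PP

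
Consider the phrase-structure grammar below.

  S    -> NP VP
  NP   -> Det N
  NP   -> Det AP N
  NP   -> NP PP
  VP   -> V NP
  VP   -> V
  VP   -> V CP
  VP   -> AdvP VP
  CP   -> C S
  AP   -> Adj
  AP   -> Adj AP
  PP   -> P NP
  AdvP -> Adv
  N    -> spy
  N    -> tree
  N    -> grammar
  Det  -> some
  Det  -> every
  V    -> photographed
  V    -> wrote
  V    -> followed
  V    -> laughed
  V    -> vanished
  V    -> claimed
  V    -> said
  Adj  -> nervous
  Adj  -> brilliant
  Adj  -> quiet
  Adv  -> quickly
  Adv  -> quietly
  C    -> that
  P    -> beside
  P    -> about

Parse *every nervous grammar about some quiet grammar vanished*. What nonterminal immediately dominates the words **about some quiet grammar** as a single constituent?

PP

[S [NP [NP [Det every] [AP [Adj nervous]] [N grammar]] [PP [P about] [NP [Det some] [AP [Adj quiet]] [N grammar]]]] [VP [V vanished]]]
The span 'about some quiet grammar' is the PP node built by PP → P NP.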